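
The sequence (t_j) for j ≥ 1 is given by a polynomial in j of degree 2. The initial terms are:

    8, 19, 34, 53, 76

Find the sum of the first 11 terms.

1st diffs: 11, 15, 19, 23.
2nd diffs: 4, 4, 4 (constant).
Newton forward-difference form: t_j = 8 + 11·C(j-1,1) + 4·C(j-1,2).
Continuing: …, 103, 134, 169, 208, …, t_{11} = 298.
Summing j = 1..11 (11 terms) gives 1353.

1353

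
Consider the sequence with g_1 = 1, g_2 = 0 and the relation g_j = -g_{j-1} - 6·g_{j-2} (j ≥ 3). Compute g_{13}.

-30354

Compute successive terms:
g_3 = -6, g_4 = 6, g_5 = 30, …, g_{10} = -3234, g_{11} = 2190, g_{12} = 17214, g_{13} = -30354.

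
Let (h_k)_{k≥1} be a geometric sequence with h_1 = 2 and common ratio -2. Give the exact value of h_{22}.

-4194304

h_k = 2·(-2)^(k-1).
h_{22} = 2·(-2)^21 = -4194304.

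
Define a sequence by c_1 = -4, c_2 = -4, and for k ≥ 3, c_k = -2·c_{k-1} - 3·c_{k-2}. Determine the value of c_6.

92

c_3 = 20;  c_4 = -28;  c_5 = -4;  c_6 = 92.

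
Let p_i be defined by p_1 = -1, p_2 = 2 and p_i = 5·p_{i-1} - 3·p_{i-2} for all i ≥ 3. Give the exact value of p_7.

Step forward from the initial values:
p_3 = 13; p_4 = 59; p_5 = 256; p_6 = 1103; p_7 = 4747.

4747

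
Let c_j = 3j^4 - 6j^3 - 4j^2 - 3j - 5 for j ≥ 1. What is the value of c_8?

8931

c_8 = 3·8^4 - 6·8^3 - 4·8^2 - 3·8 - 5 = 8931.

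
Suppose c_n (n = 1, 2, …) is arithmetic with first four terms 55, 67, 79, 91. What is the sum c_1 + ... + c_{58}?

Common difference d = 12.
c_n = 55 + (n - 1)·12.
c_{58} = 739; S = 58·(55 + 739)/2 = 23026.

23026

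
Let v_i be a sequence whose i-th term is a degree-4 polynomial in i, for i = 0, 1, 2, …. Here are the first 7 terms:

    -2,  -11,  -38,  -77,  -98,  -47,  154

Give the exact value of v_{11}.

1st diffs: -9, -27, -39, -21, 51, 201.
2nd diffs: -18, -12, 18, 72, 150.
3rd diffs: 6, 30, 54, 78.
4th diffs: 24, 24, 24 (constant).
So v_i = i^4 - 5i^3 - i^2 - 4i - 2.
Evaluating at i = 11 gives v_{11} = 7819.

7819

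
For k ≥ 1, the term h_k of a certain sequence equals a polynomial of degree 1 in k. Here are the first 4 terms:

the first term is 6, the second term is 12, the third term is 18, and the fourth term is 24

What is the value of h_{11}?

1st diffs: 6, 6, 6 (constant).
So h_k = 6k.
Evaluating at k = 11 gives h_{11} = 66.

66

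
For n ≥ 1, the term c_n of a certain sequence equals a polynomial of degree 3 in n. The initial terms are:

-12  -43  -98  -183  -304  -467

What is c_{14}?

1st diffs: -31, -55, -85, -121, -163.
2nd diffs: -24, -30, -36, -42.
3rd diffs: -6, -6, -6 (constant).
Newton forward-difference form: c_n = -12 + (-31)·C(n-1,1) + (-24)·C(n-1,2) + (-6)·C(n-1,3).
At n = 14: n-1 = 13, so c_{14} = -12 - 403 - 1872 - 1716 = -4003.

-4003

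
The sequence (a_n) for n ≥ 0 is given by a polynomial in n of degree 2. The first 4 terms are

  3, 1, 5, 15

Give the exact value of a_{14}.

521

1st diffs: -2, 4, 10.
2nd diffs: 6, 6 (constant).
Newton forward-difference form: a_n = 3 + (-2)·C(n,1) + 6·C(n,2).
At n = 14: n = 14, so a_{14} = 3 - 28 + 546 = 521.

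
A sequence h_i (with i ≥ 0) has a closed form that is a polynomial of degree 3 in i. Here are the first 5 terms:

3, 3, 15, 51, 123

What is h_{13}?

1st diffs: 0, 12, 36, 72.
2nd diffs: 12, 24, 36.
3rd diffs: 12, 12 (constant).
Newton forward-difference form: h_i = 3 + 12·C(i,2) + 12·C(i,3).
At i = 13: i = 13, so h_{13} = 3 + 936 + 3432 = 4371.

4371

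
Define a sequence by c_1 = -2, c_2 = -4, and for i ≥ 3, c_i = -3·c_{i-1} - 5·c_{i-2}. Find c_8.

1004

Step forward from the initial values:
c_3 = 22  c_4 = -46  c_5 = 28  c_6 = 146  c_7 = -578  c_8 = 1004.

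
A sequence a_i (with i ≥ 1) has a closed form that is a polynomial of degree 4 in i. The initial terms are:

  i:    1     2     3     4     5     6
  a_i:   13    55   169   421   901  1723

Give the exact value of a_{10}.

11551

1st diffs: 42, 114, 252, 480, 822.
2nd diffs: 72, 138, 228, 342.
3rd diffs: 66, 90, 114.
4th diffs: 24, 24 (constant).
So a_i = i^4 + i^3 + 5i^2 + 5i + 1.
Evaluating at i = 10 gives a_{10} = 11551.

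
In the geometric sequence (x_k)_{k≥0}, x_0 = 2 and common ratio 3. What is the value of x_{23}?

188286357654

x_k = 2·3^(k-0).
x_{23} = 2·3^23 = 188286357654.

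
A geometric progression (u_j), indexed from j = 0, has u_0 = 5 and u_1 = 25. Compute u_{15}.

152587890625

Common ratio r = 5.
u_j = 5·5^(j-0).
u_{15} = 5·5^15 = 152587890625.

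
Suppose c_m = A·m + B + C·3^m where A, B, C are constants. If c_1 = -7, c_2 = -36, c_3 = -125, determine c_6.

-3632

The three given values yield: A + B + 3C = -7; 2A + B + 9C = -36; 3A + B + 27C = -125.
Subtracting the first from the second: A + 6C = -29.
Subtracting the second from the third: A + 18C = -89.
Solving: C = -5, A = 1, then B = 7.
Hence c_6 = 1·6 + 7 + (-5)·729 = -3632.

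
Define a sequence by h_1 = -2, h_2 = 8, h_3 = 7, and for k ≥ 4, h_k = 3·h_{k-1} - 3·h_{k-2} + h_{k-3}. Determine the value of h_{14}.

-730

Applying the relation repeatedly:
h_4 = -5  h_5 = -28  h_6 = -62  …  h_{11} = -397  h_{12} = -497  h_{13} = -608  h_{14} = -730.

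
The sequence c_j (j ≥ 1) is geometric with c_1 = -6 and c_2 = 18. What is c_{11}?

Common ratio r = -3.
c_j = (-6)·(-3)^(j-1).
c_{11} = (-6)·(-3)^10 = -354294.

-354294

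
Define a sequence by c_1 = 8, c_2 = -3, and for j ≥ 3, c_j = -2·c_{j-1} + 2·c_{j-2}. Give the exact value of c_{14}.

-1207872

Step forward from the initial values:
c_3 = 22; c_4 = -50; c_5 = 144; …; c_{11} = 59232; c_{12} = -161824; c_{13} = 442112; c_{14} = -1207872.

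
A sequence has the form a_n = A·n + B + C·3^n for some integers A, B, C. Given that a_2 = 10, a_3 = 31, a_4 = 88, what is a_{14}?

4783006

At n = 2, 3, 4: 2A + B + 9C = 10; 3A + B + 27C = 31; 4A + B + 81C = 88.
Subtracting the first from the second: A + 18C = 21.
Subtracting the second from the third: A + 54C = 57.
Solving: C = 1, A = 3, then B = -5.
Therefore a_{14} = 42 + (-5) + 1·4782969 = 4783006.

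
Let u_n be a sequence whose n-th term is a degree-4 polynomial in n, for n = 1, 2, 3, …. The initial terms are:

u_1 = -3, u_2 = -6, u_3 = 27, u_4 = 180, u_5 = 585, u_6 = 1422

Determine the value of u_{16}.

1st diffs: -3, 33, 153, 405, 837.
2nd diffs: 36, 120, 252, 432.
3rd diffs: 84, 132, 180.
4th diffs: 48, 48 (constant).
Newton forward-difference form: u_n = -3 + (-3)·C(n-1,1) + 36·C(n-1,2) + 84·C(n-1,3) + 48·C(n-1,4).
At n = 16: n-1 = 15, so u_{16} = -3 - 45 + 3780 + 38220 + 65520 = 107472.

107472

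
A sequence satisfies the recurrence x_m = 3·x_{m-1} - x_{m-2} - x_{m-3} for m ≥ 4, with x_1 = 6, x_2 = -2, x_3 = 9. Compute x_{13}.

Step forward from the initial values:
x_4 = 23; x_5 = 62; x_6 = 154; x_7 = 377; x_8 = 915; x_9 = 2214; x_{10} = 5350; x_{11} = 12921; x_{12} = 31199; x_{13} = 75326.

75326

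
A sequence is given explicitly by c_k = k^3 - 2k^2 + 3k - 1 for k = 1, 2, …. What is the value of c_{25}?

14449

c_{25} = 1·25^3 - 2·25^2 + 3·25 - 1 = 14449.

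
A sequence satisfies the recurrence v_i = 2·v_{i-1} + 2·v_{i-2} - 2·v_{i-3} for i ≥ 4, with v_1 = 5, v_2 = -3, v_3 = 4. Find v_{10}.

v_4 = -8, v_5 = -2, v_6 = -28, v_7 = -44, v_8 = -140, v_9 = -312, v_{10} = -816.

-816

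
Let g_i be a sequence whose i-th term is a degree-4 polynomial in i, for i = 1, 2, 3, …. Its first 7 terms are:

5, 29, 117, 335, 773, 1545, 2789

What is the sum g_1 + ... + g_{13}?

1st diffs: 24, 88, 218, 438, 772, 1244.
2nd diffs: 64, 130, 220, 334, 472.
3rd diffs: 66, 90, 114, 138.
4th diffs: 24, 24, 24 (constant).
Newton forward-difference form: g_i = 5 + 24·C(i-1,1) + 64·C(i-1,2) + 66·C(i-1,3) + 24·C(i-1,4).
Continuing: …, 4667, 7365, 11093, 16085, …, g_{13} = 30917.
Summing i = 1..13 (13 terms) gives 98319.

98319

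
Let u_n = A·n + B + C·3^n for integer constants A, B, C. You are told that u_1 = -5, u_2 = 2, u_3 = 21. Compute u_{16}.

43046728

Plug in n = 1, 2, 3: A + B + 3C = -5; 2A + B + 9C = 2; 3A + B + 27C = 21.
Subtracting the first from the second: A + 6C = 7.
Subtracting the second from the third: A + 18C = 19.
Solving: C = 1, A = 1, then B = -9.
Hence u_{16} = 1·16 + (-9) + 1·43046721 = 43046728.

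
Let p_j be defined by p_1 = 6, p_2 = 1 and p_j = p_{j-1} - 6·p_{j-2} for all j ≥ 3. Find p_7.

-599

Iterate the recurrence:
p_3 = -35, p_4 = -41, p_5 = 169, p_6 = 415, p_7 = -599.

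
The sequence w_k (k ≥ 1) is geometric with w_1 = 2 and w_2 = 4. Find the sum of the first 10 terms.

2046

Common ratio r = 2.
w_k = 2·2^(k-1).
S = 2·(2^10 - 1)/(2 - 1) = 2·(1024 - 1)/(1) = 2046.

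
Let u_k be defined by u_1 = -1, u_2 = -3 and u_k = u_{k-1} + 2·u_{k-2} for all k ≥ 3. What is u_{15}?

-21845

Compute successive terms:
u_3 = -5  u_4 = -11  u_5 = -21  …  u_{12} = -2731  u_{13} = -5461  u_{14} = -10923  u_{15} = -21845.
(Characteristic roots are 2 and -1.)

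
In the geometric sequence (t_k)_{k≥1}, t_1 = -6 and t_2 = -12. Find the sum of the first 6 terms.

-378

Common ratio r = 2.
t_k = (-6)·2^(k-1).
S = (-6)·(2^6 - 1)/(2 - 1) = (-6)·(64 - 1)/(1) = -378.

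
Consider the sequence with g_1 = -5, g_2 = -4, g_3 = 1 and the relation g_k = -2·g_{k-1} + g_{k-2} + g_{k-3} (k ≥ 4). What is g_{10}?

g_4 = -11; g_5 = 19; g_6 = -48; g_7 = 104; g_8 = -237; g_9 = 530; g_{10} = -1193.

-1193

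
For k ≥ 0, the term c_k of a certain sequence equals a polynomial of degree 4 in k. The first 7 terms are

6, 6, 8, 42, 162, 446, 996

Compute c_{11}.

12986

1st diffs: 0, 2, 34, 120, 284, 550.
2nd diffs: 2, 32, 86, 164, 266.
3rd diffs: 30, 54, 78, 102.
4th diffs: 24, 24, 24 (constant).
Newton forward-difference form: c_k = 6 + 2·C(k,2) + 30·C(k,3) + 24·C(k,4).
At k = 11: k = 11, so c_{11} = 6 + 110 + 4950 + 7920 = 12986.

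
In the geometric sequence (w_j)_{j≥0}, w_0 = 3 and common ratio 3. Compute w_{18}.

1162261467

w_j = 3·3^(j-0).
w_{18} = 3·3^18 = 1162261467.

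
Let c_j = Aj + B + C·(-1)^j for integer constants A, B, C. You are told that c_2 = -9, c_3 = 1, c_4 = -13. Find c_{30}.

The three given values yield: 2A + B + C = -9; 3A + B - C = 1; 4A + B + C = -13.
Subtracting the first from the second: A - 2C = 10.
Subtracting the second from the third: A + 2C = -14.
Solving: C = -6, A = -2, then B = 1.
Hence c_{30} = -2·30 + 1 + (-6)·1 = -65.

-65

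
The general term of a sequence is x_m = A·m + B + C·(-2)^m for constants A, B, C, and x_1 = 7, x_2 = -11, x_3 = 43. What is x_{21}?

8388727

At m = 1, 2, 3: A + B - 2C = 7; 2A + B + 4C = -11; 3A + B - 8C = 43.
Subtracting the first from the second: A + 6C = -18.
Subtracting the second from the third: A - 12C = 54.
Solving: C = -4, A = 6, then B = -7.
Therefore x_{21} = 126 + (-7) + (-4)·(-2097152) = 8388727.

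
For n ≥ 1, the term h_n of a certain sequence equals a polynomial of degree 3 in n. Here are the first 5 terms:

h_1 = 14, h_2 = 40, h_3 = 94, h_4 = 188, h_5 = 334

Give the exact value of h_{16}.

1st diffs: 26, 54, 94, 146.
2nd diffs: 28, 40, 52.
3rd diffs: 12, 12 (constant).
So h_n = 2n^3 + 2n^2 + 6n + 4.
Evaluating at n = 16 gives h_{16} = 8804.

8804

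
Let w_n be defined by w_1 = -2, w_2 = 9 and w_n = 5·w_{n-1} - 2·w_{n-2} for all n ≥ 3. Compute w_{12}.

Iterate the recurrence:
w_3 = 49;  w_4 = 227;  w_5 = 1037;  w_6 = 4731;  w_7 = 21581;  w_8 = 98443;  w_9 = 449053;  w_{10} = 2048379;  w_{11} = 9343789;  w_{12} = 42622187.

42622187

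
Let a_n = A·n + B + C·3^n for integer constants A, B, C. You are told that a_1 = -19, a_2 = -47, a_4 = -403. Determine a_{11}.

At n = 1, 2, 4: A + B + 3C = -19; 2A + B + 9C = -47; 4A + B + 81C = -403.
Subtracting the first from the second: A + 6C = -28.
Subtracting the second from the third: 2A + 72C = -356.
Solving: C = -5, A = 2, then B = -6.
So a_n = 2·n + (-6) + (-5)·3^n; at n=11 this is -885719.

-885719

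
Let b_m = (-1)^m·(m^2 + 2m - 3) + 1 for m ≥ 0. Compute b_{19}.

-395

(-1)^19 = -1; m^2 + 2m - 3 at m=19 is 396; so b_{19} = -395.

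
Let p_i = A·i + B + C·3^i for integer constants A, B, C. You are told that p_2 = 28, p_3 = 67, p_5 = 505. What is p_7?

4399

Write the equations: 2A + B + 9C = 28; 3A + B + 27C = 67; 5A + B + 243C = 505.
Subtracting the first from the second: A + 18C = 39.
Subtracting the second from the third: 2A + 216C = 438.
Solving: C = 2, A = 3, then B = 4.
Therefore p_7 = 21 + 4 + 2·2187 = 4399.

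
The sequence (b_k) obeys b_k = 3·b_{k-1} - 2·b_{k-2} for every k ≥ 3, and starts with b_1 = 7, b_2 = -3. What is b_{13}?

Compute successive terms:
b_3 = -23; b_4 = -63; b_5 = -143; …; b_{10} = -5103; b_{11} = -10223; b_{12} = -20463; b_{13} = -40943.
(Characteristic roots are 2 and 1.)

-40943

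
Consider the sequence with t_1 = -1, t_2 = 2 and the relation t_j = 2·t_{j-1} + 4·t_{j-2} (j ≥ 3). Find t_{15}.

2359296

Compute successive terms:
t_3 = 0;  t_4 = 8;  t_5 = 16;  …;  t_{12} = 69632;  t_{13} = 225280;  t_{14} = 729088;  t_{15} = 2359296.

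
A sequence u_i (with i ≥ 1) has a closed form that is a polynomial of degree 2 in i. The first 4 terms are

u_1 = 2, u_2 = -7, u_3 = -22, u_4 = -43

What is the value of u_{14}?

-583

1st diffs: -9, -15, -21.
2nd diffs: -6, -6 (constant).
Newton forward-difference form: u_i = 2 + (-9)·C(i-1,1) + (-6)·C(i-1,2).
At i = 14: i-1 = 13, so u_{14} = 2 - 117 - 468 = -583.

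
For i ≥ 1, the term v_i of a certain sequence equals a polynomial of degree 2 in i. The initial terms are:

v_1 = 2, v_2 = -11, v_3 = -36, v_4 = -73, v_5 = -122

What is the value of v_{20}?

1st diffs: -13, -25, -37, -49.
2nd diffs: -12, -12, -12 (constant).
Newton forward-difference form: v_i = 2 + (-13)·C(i-1,1) + (-12)·C(i-1,2).
At i = 20: i-1 = 19, so v_{20} = 2 - 247 - 2052 = -2297.

-2297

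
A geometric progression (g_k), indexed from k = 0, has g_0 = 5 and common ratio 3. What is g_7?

g_k = 5·3^(k-0).
g_7 = 5·3^7 = 10935.

10935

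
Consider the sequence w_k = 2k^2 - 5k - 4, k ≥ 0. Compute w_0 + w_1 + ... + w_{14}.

1445

Over k = 0..14: Σk = 105, Σk² = 1015.
Total = (2)·1015 + (-5)·105 + (-4)·15 = 1445.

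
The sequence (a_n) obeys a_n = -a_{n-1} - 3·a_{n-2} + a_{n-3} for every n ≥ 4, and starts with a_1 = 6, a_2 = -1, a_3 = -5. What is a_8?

80

Applying the relation repeatedly:
a_4 = 14;  a_5 = 0;  a_6 = -47;  a_7 = 61;  a_8 = 80.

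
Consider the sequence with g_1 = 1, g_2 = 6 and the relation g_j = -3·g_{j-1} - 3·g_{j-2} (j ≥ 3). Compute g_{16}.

32805

Compute successive terms:
g_3 = -21;  g_4 = 45;  g_5 = -72;  …;  g_{13} = 729;  g_{14} = 4374;  g_{15} = -15309;  g_{16} = 32805.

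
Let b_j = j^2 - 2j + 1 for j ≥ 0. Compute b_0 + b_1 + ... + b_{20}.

Over j = 0..20: Σj = 210, Σj² = 2870.
Total = (1)·2870 + (-2)·210 + (1)·21 = 2471.

2471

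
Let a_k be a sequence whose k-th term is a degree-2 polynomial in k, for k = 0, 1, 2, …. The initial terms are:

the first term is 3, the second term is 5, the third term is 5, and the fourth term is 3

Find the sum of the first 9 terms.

1st diffs: 2, 0, -2.
2nd diffs: -2, -2 (constant).
Newton forward-difference form: a_k = 3 + 2·C(k,1) + (-2)·C(k,2).
Continuing: …, -1, -7, -15, -25, …, a_8 = -37.
Summing k = 0..8 (9 terms) gives -69.

-69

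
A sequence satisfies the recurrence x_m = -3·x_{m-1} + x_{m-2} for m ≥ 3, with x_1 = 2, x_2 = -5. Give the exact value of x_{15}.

28572857

x_3 = 17  x_4 = -56  x_5 = 185  …  x_{12} = -793079  x_{13} = 2619362  x_{14} = -8651165  x_{15} = 28572857.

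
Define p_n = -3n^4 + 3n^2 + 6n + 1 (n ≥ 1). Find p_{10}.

-29639

p_{10} = -3·10^4 + 3·10^2 + 6·10 + 1 = -29639.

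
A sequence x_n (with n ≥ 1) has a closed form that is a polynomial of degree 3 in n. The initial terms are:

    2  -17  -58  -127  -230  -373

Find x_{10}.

1st diffs: -19, -41, -69, -103, -143.
2nd diffs: -22, -28, -34, -40.
3rd diffs: -6, -6, -6 (constant).
So x_n = -n^3 - 5n^2 + 3n + 5.
Evaluating at n = 10 gives x_{10} = -1465.

-1465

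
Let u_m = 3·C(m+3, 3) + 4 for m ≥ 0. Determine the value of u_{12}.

1369

C(15, 3) = 455, so u_{12} = 1369.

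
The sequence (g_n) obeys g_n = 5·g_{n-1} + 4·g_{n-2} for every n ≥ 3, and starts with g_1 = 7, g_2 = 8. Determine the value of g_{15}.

77353470868

Iterate the recurrence:
g_3 = 68;  g_4 = 372;  g_5 = 2132;  …;  g_{12} = 417347892;  g_{13} = 2379534932;  g_{14} = 13567066228;  g_{15} = 77353470868.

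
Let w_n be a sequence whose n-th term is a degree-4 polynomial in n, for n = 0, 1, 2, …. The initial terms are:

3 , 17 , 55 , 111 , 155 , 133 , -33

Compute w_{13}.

1st diffs: 14, 38, 56, 44, -22, -166.
2nd diffs: 24, 18, -12, -66, -144.
3rd diffs: -6, -30, -54, -78.
4th diffs: -24, -24, -24 (constant).
So w_n = -n^4 + 5n^3 + 4n^2 + 6n + 3.
Evaluating at n = 13 gives w_{13} = -16819.

-16819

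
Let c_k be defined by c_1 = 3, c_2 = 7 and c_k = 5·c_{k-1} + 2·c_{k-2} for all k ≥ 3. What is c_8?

Iterate the recurrence:
c_3 = 41; c_4 = 219; c_5 = 1177; c_6 = 6323; c_7 = 33969; c_8 = 182491.

182491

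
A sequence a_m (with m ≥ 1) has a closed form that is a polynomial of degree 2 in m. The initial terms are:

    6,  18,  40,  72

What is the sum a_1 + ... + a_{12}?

3064

1st diffs: 12, 22, 32.
2nd diffs: 10, 10 (constant).
So a_m = 5m^2 - 3m + 4.
Continuing: …, 114, 166, 228, 300, …, a_{12} = 688.
Summing m = 1..12 (12 terms) gives 3064.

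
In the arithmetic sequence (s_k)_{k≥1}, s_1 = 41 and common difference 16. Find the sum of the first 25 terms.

s_k = 41 + (k - 1)·16.
s_{25} = 425; S = 25·(41 + 425)/2 = 5825.

5825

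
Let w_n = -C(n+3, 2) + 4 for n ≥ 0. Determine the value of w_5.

C(8, 2) = 28, so w_5 = -24.

-24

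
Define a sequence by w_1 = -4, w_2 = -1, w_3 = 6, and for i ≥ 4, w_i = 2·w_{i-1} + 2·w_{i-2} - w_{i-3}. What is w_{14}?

231839

w_4 = 14  w_5 = 41  w_6 = 104  …  w_{11} = 12921  w_{12} = 33824  w_{13} = 88556  w_{14} = 231839.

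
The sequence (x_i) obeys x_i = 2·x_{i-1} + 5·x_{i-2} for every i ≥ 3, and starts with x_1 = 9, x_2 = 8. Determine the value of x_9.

86209

Compute successive terms:
x_3 = 61; x_4 = 162; x_5 = 629; x_6 = 2068; x_7 = 7281; x_8 = 24902; x_9 = 86209.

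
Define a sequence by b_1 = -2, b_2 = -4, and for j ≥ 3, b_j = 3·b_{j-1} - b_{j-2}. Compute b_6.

b_3 = -10;  b_4 = -26;  b_5 = -68;  b_6 = -178.

-178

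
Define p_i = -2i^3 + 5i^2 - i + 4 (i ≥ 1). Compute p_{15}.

p_{15} = -2·15^3 + 5·15^2 - 1·15 + 4 = -5636.

-5636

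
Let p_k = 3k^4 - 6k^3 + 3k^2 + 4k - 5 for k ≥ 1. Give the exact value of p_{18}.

p_{18} = 3·18^4 - 6·18^3 + 3·18^2 + 4·18 - 5 = 280975.

280975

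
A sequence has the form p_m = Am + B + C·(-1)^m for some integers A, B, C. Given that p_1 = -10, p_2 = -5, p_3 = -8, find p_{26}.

Plug in m = 1, 2, 3: A + B - C = -10; 2A + B + C = -5; 3A + B - C = -8.
Subtracting the first from the second: A + 2C = 5.
Subtracting the second from the third: A - 2C = -3.
Solving: C = 2, A = 1, then B = -9.
Hence p_{26} = 1·26 + (-9) + 2·1 = 19.

19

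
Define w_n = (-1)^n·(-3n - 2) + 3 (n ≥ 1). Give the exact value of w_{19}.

62

(-1)^19 = -1; -3n - 2 at n=19 is -59; so w_{19} = 62.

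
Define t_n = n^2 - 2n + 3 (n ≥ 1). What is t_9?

t_9 = 1·9^2 - 2·9 + 3 = 66.

66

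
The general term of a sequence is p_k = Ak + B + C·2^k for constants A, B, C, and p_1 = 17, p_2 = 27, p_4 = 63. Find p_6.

The three given values yield: A + B + 2C = 17; 2A + B + 4C = 27; 4A + B + 16C = 63.
Subtracting the first from the second: A + 2C = 10.
Subtracting the second from the third: 2A + 12C = 36.
Solving: C = 2, A = 6, then B = 7.
Therefore p_6 = 36 + 7 + 2·64 = 171.

171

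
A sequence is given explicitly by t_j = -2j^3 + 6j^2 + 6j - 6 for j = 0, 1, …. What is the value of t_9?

-924

t_9 = -2·9^3 + 6·9^2 + 6·9 - 6 = -924.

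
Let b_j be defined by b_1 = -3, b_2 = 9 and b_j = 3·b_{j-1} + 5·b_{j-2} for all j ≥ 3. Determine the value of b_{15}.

Applying the relation repeatedly:
b_3 = 12; b_4 = 81; b_5 = 303; …; b_{12} = 7084026; b_{13} = 29700213; b_{14} = 124520769; b_{15} = 522063372.

522063372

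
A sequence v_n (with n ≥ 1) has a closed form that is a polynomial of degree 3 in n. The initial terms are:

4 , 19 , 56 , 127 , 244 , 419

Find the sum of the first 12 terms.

11818

1st diffs: 15, 37, 71, 117, 175.
2nd diffs: 22, 34, 46, 58.
3rd diffs: 12, 12, 12 (constant).
Newton forward-difference form: v_n = 4 + 15·C(n-1,1) + 22·C(n-1,2) + 12·C(n-1,3).
Continuing: …, 664, 991, 1412, 1939, …, v_{12} = 3359.
Summing n = 1..12 (12 terms) gives 11818.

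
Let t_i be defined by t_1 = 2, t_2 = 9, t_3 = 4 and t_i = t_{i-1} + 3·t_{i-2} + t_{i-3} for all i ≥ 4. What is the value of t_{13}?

71262

Iterate the recurrence:
t_4 = 33, t_5 = 54, t_6 = 157, t_7 = 352, t_8 = 877, t_9 = 2090, t_{10} = 5073, t_{11} = 12220, t_{12} = 29529, t_{13} = 71262.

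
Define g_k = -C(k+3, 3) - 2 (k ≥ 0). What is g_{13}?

C(16, 3) = 560, so g_{13} = -562.

-562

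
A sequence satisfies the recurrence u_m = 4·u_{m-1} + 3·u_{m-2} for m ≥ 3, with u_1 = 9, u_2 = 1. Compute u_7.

u_3 = 31; u_4 = 127; u_5 = 601; u_6 = 2785; u_7 = 12943.

12943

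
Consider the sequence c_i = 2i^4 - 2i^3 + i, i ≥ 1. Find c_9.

11673

c_9 = 2·9^4 - 2·9^3 + 1·9 = 11673.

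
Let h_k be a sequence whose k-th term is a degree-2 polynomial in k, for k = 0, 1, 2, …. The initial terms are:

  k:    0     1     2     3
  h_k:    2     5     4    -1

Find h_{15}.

1st diffs: 3, -1, -5.
2nd diffs: -4, -4 (constant).
Newton forward-difference form: h_k = 2 + 3·C(k,1) + (-4)·C(k,2).
At k = 15: k = 15, so h_{15} = 2 + 45 - 420 = -373.

-373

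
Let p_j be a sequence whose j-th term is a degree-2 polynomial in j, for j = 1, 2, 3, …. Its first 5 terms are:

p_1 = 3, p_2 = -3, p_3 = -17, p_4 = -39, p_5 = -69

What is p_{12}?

1st diffs: -6, -14, -22, -30.
2nd diffs: -8, -8, -8 (constant).
Newton forward-difference form: p_j = 3 + (-6)·C(j-1,1) + (-8)·C(j-1,2).
At j = 12: j-1 = 11, so p_{12} = 3 - 66 - 440 = -503.

-503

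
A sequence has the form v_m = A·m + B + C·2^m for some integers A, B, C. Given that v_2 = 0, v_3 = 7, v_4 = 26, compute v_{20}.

The three given values yield: 2A + B + 4C = 0; 3A + B + 8C = 7; 4A + B + 16C = 26.
Subtracting the first from the second: A + 4C = 7.
Subtracting the second from the third: A + 8C = 19.
Solving: C = 3, A = -5, then B = -2.
So v_m = -5·m + (-2) + 3·2^m; at m=20 this is 3145626.

3145626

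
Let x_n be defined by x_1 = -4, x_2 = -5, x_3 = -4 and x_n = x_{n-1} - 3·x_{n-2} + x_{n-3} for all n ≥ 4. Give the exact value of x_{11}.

x_4 = 7;  x_5 = 14;  x_6 = -11;  x_7 = -46;  x_8 = 1;  x_9 = 128;  x_{10} = 79;  x_{11} = -304.

-304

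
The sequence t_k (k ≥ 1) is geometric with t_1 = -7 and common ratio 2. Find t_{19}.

t_k = (-7)·2^(k-1).
t_{19} = (-7)·2^18 = -1835008.

-1835008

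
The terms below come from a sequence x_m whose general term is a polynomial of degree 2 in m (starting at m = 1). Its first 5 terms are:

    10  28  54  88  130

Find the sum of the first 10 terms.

1st diffs: 18, 26, 34, 42.
2nd diffs: 8, 8, 8 (constant).
Newton forward-difference form: x_m = 10 + 18·C(m-1,1) + 8·C(m-1,2).
Continuing: …, 180, 238, 304, 378, …, x_{10} = 460.
Summing m = 1..10 (10 terms) gives 1870.

1870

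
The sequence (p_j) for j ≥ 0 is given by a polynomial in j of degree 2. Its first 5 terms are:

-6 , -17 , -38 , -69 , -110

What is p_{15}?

-1221

1st diffs: -11, -21, -31, -41.
2nd diffs: -10, -10, -10 (constant).
Newton forward-difference form: p_j = -6 + (-11)·C(j,1) + (-10)·C(j,2).
At j = 15: j = 15, so p_{15} = -6 - 165 - 1050 = -1221.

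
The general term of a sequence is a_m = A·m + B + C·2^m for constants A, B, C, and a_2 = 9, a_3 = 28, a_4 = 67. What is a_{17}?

Plug in m = 2, 3, 4: 2A + B + 4C = 9; 3A + B + 8C = 28; 4A + B + 16C = 67.
Subtracting the first from the second: A + 4C = 19.
Subtracting the second from the third: A + 8C = 39.
Solving: C = 5, A = -1, then B = -9.
Hence a_{17} = -1·17 + (-9) + 5·131072 = 655334.

655334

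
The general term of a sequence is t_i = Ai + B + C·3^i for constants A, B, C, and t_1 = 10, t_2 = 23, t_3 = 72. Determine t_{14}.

The three given values yield: A + B + 3C = 10; 2A + B + 9C = 23; 3A + B + 27C = 72.
Subtracting the first from the second: A + 6C = 13.
Subtracting the second from the third: A + 18C = 49.
Solving: C = 3, A = -5, then B = 6.
Therefore t_{14} = -70 + 6 + 3·4782969 = 14348843.

14348843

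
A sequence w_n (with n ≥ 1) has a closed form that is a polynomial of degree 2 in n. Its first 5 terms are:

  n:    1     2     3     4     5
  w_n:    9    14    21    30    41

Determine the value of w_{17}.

329

1st diffs: 5, 7, 9, 11.
2nd diffs: 2, 2, 2 (constant).
Newton forward-difference form: w_n = 9 + 5·C(n-1,1) + 2·C(n-1,2).
At n = 17: n-1 = 16, so w_{17} = 9 + 80 + 240 = 329.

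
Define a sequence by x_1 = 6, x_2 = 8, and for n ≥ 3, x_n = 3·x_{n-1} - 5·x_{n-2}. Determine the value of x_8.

Compute successive terms:
x_3 = -6; x_4 = -58; x_5 = -144; x_6 = -142; x_7 = 294; x_8 = 1592.

1592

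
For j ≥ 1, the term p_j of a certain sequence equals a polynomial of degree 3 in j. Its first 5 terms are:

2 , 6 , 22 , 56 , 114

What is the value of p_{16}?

4052

1st diffs: 4, 16, 34, 58.
2nd diffs: 12, 18, 24.
3rd diffs: 6, 6 (constant).
Newton forward-difference form: p_j = 2 + 4·C(j-1,1) + 12·C(j-1,2) + 6·C(j-1,3).
At j = 16: j-1 = 15, so p_{16} = 2 + 60 + 1260 + 2730 = 4052.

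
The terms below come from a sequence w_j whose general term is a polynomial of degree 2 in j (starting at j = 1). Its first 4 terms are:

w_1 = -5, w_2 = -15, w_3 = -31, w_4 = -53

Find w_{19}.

1st diffs: -10, -16, -22.
2nd diffs: -6, -6 (constant).
Newton forward-difference form: w_j = -5 + (-10)·C(j-1,1) + (-6)·C(j-1,2).
At j = 19: j-1 = 18, so w_{19} = -5 - 180 - 918 = -1103.

-1103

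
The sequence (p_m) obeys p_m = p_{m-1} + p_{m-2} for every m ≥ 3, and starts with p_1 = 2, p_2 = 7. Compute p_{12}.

733

Step forward from the initial values:
p_3 = 9; p_4 = 16; p_5 = 25; p_6 = 41; p_7 = 66; p_8 = 107; p_9 = 173; p_{10} = 280; p_{11} = 453; p_{12} = 733.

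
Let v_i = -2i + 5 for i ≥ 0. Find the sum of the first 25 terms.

-475

Over i = 0..24: Σi = 300.
Total = (-2)·300 + (5)·25 = -475.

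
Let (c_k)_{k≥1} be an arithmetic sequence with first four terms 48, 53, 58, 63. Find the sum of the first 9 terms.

Common difference d = 5.
c_k = 48 + (k - 1)·5.
c_9 = 88; S = 9·(48 + 88)/2 = 612.

612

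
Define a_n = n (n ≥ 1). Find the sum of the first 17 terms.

153

Over n = 1..17: Σn = 153.
Total = (1)·153 = 153.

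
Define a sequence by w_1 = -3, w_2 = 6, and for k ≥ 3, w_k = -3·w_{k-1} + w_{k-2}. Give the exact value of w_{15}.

-35213421

Applying the relation repeatedly:
w_3 = -21, w_4 = 69, w_5 = -228, …, w_{12} = 977397, w_{13} = -3228123, w_{14} = 10661766, w_{15} = -35213421.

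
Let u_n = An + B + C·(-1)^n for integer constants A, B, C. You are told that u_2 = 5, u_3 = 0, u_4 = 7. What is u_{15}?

Write the equations: 2A + B + C = 5; 3A + B - C = 0; 4A + B + C = 7.
Subtracting the first from the second: A - 2C = -5.
Subtracting the second from the third: A + 2C = 7.
Solving: C = 3, A = 1, then B = 0.
Therefore u_{15} = 15 + 0 + 3·(-1) = 12.

12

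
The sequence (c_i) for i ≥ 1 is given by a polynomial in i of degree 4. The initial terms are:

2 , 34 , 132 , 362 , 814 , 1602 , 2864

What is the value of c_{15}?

54504

1st diffs: 32, 98, 230, 452, 788, 1262.
2nd diffs: 66, 132, 222, 336, 474.
3rd diffs: 66, 90, 114, 138.
4th diffs: 24, 24, 24 (constant).
Newton forward-difference form: c_i = 2 + 32·C(i-1,1) + 66·C(i-1,2) + 66·C(i-1,3) + 24·C(i-1,4).
At i = 15: i-1 = 14, so c_{15} = 2 + 448 + 6006 + 24024 + 24024 = 54504.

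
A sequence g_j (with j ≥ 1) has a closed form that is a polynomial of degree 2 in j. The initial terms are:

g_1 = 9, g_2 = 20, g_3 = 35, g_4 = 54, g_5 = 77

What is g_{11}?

1st diffs: 11, 15, 19, 23.
2nd diffs: 4, 4, 4 (constant).
Newton forward-difference form: g_j = 9 + 11·C(j-1,1) + 4·C(j-1,2).
At j = 11: j-1 = 10, so g_{11} = 9 + 110 + 180 = 299.

299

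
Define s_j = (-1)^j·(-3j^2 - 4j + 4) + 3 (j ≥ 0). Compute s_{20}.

-1273

(-1)^20 = 1; -3j^2 - 4j + 4 at j=20 is -1276; so s_{20} = -1273.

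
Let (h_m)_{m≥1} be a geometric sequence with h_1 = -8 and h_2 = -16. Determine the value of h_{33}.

Common ratio r = 2.
h_m = (-8)·2^(m-1).
h_{33} = (-8)·2^32 = -34359738368.

-34359738368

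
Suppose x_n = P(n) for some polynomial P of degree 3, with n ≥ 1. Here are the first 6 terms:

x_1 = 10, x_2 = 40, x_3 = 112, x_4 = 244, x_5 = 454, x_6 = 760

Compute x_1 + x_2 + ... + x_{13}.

1st diffs: 30, 72, 132, 210, 306.
2nd diffs: 42, 60, 78, 96.
3rd diffs: 18, 18, 18 (constant).
So x_n = 3n^3 + 3n^2 + 4.
Continuing: …, 1180, 1732, 2434, 3304, …, x_{13} = 7102.
Summing n = 1..13 (13 terms) gives 27352.

27352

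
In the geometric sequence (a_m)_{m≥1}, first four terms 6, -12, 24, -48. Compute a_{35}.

103079215104

Common ratio r = -2.
a_m = 6·(-2)^(m-1).
a_{35} = 6·(-2)^34 = 103079215104.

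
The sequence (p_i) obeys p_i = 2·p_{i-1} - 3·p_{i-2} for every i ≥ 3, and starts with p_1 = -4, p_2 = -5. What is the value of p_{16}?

271

p_3 = 2, p_4 = 19, p_5 = 32, …, p_{13} = -856, p_{14} = -4865, p_{15} = -7162, p_{16} = 271.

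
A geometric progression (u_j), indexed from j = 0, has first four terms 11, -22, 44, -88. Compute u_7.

-1408

Common ratio r = -2.
u_j = 11·(-2)^(j-0).
u_7 = 11·(-2)^7 = -1408.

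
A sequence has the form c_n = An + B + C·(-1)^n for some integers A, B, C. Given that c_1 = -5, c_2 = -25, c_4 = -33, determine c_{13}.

-53

Plug in n = 1, 2, 4: A + B - C = -5; 2A + B + C = -25; 4A + B + C = -33.
Subtracting the first from the second: A + 2C = -20.
Subtracting the second from the third: 2A = -8.
Solving: C = -8, A = -4, then B = -9.
So c_n = -4·n + (-9) + (-8)·(-1)^n; at n=13 this is -53.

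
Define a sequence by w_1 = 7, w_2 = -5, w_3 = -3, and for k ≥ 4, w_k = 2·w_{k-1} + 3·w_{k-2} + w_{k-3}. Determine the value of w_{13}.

Applying the relation repeatedly:
w_4 = -14;  w_5 = -42;  w_6 = -129;  w_7 = -398;  w_8 = -1225;  w_9 = -3773;  w_{10} = -11619;  w_{11} = -35782;  w_{12} = -110194;  w_{13} = -339353.

-339353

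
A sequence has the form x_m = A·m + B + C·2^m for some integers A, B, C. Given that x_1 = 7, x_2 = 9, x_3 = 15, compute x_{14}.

32745

Plug in m = 1, 2, 3: A + B + 2C = 7; 2A + B + 4C = 9; 3A + B + 8C = 15.
Subtracting the first from the second: A + 2C = 2.
Subtracting the second from the third: A + 4C = 6.
Solving: C = 2, A = -2, then B = 5.
So x_m = -2·m + 5 + 2·2^m; at m=14 this is 32745.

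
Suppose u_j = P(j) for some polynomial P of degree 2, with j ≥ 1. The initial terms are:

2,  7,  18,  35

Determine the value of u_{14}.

535

1st diffs: 5, 11, 17.
2nd diffs: 6, 6 (constant).
Newton forward-difference form: u_j = 2 + 5·C(j-1,1) + 6·C(j-1,2).
At j = 14: j-1 = 13, so u_{14} = 2 + 65 + 468 = 535.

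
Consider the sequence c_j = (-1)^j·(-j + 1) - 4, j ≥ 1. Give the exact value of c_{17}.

12

(-1)^17 = -1; -j + 1 at j=17 is -16; so c_{17} = 12.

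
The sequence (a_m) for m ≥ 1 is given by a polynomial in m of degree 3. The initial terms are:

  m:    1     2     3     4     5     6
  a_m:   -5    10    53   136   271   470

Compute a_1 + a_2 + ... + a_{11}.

1st diffs: 15, 43, 83, 135, 199.
2nd diffs: 28, 40, 52, 64.
3rd diffs: 12, 12, 12 (constant).
Newton forward-difference form: a_m = -5 + 15·C(m-1,1) + 28·C(m-1,2) + 12·C(m-1,3).
Continuing: …, 745, 1108, 1571, 2146, …, a_{11} = 2845.
Summing m = 1..11 (11 terms) gives 9350.

9350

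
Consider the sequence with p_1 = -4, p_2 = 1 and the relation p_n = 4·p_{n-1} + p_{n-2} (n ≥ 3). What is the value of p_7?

p_3 = 0  p_4 = 1  p_5 = 4  p_6 = 17  p_7 = 72.

72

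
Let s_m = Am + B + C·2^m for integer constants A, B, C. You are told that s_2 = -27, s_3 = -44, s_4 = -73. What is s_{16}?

-196693

Plug in m = 2, 3, 4: 2A + B + 4C = -27; 3A + B + 8C = -44; 4A + B + 16C = -73.
Subtracting the first from the second: A + 4C = -17.
Subtracting the second from the third: A + 8C = -29.
Solving: C = -3, A = -5, then B = -5.
Hence s_{16} = -5·16 + (-5) + (-3)·65536 = -196693.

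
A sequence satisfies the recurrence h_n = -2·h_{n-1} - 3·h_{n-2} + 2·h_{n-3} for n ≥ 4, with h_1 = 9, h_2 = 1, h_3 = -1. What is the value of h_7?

Step forward from the initial values:
h_4 = 17;  h_5 = -29;  h_6 = 5;  h_7 = 111.

111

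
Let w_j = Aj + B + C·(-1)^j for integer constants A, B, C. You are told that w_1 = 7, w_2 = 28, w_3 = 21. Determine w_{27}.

189

Plug in j = 1, 2, 3: A + B - C = 7; 2A + B + C = 28; 3A + B - C = 21.
Subtracting the first from the second: A + 2C = 21.
Subtracting the second from the third: A - 2C = -7.
Solving: C = 7, A = 7, then B = 7.
So w_j = 7·j + 7 + 7·(-1)^j; at j=27 this is 189.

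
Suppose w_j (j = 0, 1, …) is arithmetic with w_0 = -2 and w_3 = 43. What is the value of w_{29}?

Common difference d = (43 - (-2)) / (3 - 0) = 15.
w_j = -2 + (j - 0)·15.
w_{29} = -2 + 29·15 = 433.

433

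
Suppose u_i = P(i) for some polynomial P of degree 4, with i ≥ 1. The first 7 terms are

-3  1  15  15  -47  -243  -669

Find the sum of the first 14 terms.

1st diffs: 4, 14, 0, -62, -196, -426.
2nd diffs: 10, -14, -62, -134, -230.
3rd diffs: -24, -48, -72, -96.
4th diffs: -24, -24, -24 (constant).
Newton forward-difference form: u_i = -3 + 4·C(i-1,1) + 10·C(i-1,2) + (-24)·C(i-1,3) + (-24)·C(i-1,4).
Continuing: …, -1445, -2715, -4647, -7433, …, u_{14} = -23195.
Summing i = 1..14 (14 terms) gives -68110.

-68110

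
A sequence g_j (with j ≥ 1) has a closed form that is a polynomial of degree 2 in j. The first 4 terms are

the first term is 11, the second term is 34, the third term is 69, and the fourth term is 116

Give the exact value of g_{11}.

1st diffs: 23, 35, 47.
2nd diffs: 12, 12 (constant).
Newton forward-difference form: g_j = 11 + 23·C(j-1,1) + 12·C(j-1,2).
At j = 11: j-1 = 10, so g_{11} = 11 + 230 + 540 = 781.

781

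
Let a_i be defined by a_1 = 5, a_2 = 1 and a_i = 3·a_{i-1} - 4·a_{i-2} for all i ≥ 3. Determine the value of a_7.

Applying the relation repeatedly:
a_3 = -17, a_4 = -55, a_5 = -97, a_6 = -71, a_7 = 175.

175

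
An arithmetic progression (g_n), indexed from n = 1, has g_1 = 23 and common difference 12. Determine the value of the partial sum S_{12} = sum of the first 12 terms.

g_n = 23 + (n - 1)·12.
g_{12} = 155; S = 12·(23 + 155)/2 = 1068.

1068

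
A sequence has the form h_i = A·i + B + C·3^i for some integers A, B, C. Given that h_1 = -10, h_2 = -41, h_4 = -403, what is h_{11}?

Plug in i = 1, 2, 4: A + B + 3C = -10; 2A + B + 9C = -41; 4A + B + 81C = -403.
Subtracting the first from the second: A + 6C = -31.
Subtracting the second from the third: 2A + 72C = -362.
Solving: C = -5, A = -1, then B = 6.
So h_i = -1·i + 6 + (-5)·3^i; at i=11 this is -885740.

-885740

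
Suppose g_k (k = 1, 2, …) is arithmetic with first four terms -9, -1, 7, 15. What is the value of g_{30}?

Common difference d = 8.
g_k = -9 + (k - 1)·8.
g_{30} = -9 + 29·8 = 223.

223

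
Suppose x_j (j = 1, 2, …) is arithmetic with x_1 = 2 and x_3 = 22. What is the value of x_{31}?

302

Common difference d = (22 - 2) / (3 - 1) = 10.
x_j = 2 + (j - 1)·10.
x_{31} = 2 + 30·10 = 302.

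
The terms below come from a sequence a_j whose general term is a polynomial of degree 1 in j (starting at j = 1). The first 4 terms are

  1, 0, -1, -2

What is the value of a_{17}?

-15

1st diffs: -1, -1, -1 (constant).
So a_j = -j + 2.
Evaluating at j = 17 gives a_{17} = -15.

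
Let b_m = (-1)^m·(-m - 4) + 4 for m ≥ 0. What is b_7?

(-1)^7 = -1; -m - 4 at m=7 is -11; so b_7 = 15.

15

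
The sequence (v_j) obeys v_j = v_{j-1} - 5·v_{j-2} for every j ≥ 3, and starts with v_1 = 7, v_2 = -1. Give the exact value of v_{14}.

121519

Iterate the recurrence:
v_3 = -36  v_4 = -31  v_5 = 149  …  v_{11} = 8829  v_{12} = -41416  v_{13} = -85561  v_{14} = 121519.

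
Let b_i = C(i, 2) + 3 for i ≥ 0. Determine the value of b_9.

C(9, 2) = 36, so b_9 = 39.

39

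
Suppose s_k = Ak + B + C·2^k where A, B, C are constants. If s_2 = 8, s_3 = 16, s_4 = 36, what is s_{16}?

Write the equations: 2A + B + 4C = 8; 3A + B + 8C = 16; 4A + B + 16C = 36.
Subtracting the first from the second: A + 4C = 8.
Subtracting the second from the third: A + 8C = 20.
Solving: C = 3, A = -4, then B = 4.
Therefore s_{16} = -64 + 4 + 3·65536 = 196548.

196548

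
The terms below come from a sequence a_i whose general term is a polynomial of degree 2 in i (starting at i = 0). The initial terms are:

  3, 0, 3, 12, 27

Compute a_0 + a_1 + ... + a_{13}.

1st diffs: -3, 3, 9, 15.
2nd diffs: 6, 6, 6 (constant).
Newton forward-difference form: a_i = 3 + (-3)·C(i,1) + 6·C(i,2).
Continuing: …, 48, 75, 108, 147, …, a_{13} = 432.
Summing i = 0..13 (14 terms) gives 1953.

1953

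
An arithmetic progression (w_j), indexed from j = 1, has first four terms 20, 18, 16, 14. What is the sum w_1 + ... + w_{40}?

-760

Common difference d = -2.
w_j = 20 + (j - 1)·(-2).
w_{40} = -58; S = 40·(20 + (-58))/2 = -760.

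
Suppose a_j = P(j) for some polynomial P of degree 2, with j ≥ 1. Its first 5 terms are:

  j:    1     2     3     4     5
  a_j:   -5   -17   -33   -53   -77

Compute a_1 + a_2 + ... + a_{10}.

1st diffs: -12, -16, -20, -24.
2nd diffs: -4, -4, -4 (constant).
Newton forward-difference form: a_j = -5 + (-12)·C(j-1,1) + (-4)·C(j-1,2).
Continuing: …, -105, -137, -173, -213, …, a_{10} = -257.
Summing j = 1..10 (10 terms) gives -1070.

-1070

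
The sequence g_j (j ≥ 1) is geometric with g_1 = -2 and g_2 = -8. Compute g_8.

-32768

Common ratio r = 4.
g_j = (-2)·4^(j-1).
g_8 = (-2)·4^7 = -32768.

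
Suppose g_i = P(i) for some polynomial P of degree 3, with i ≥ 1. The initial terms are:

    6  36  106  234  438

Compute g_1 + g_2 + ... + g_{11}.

1st diffs: 30, 70, 128, 204.
2nd diffs: 40, 58, 76.
3rd diffs: 18, 18 (constant).
Newton forward-difference form: g_i = 6 + 30·C(i-1,1) + 40·C(i-1,2) + 18·C(i-1,3).
Continuing: …, 736, 1146, 1686, 2374, …, g_{11} = 4266.
Summing i = 1..11 (11 terms) gives 14256.

14256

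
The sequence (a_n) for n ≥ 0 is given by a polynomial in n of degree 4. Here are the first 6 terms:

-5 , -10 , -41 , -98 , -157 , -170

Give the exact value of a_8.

907

1st diffs: -5, -31, -57, -59, -13.
2nd diffs: -26, -26, -2, 46.
3rd diffs: 0, 24, 48.
4th diffs: 24, 24 (constant).
So a_n = n^4 - 6n^3 - 2n^2 + 2n - 5.
Evaluating at n = 8 gives a_8 = 907.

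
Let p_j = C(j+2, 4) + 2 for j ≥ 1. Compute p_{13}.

C(15, 4) = 1365, so p_{13} = 1367.

1367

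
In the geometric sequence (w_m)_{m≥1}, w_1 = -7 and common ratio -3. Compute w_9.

-45927

w_m = (-7)·(-3)^(m-1).
w_9 = (-7)·(-3)^8 = -45927.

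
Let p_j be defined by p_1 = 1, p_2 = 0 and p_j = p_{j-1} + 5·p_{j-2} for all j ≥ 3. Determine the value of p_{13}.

88105

Iterate the recurrence:
p_3 = 5  p_4 = 5  p_5 = 30  …  p_{10} = 3905  p_{11} = 11430  p_{12} = 30955  p_{13} = 88105.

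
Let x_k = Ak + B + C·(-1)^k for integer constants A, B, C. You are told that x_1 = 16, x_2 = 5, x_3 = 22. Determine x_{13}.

Plug in k = 1, 2, 3: A + B - C = 16; 2A + B + C = 5; 3A + B - C = 22.
Subtracting the first from the second: A + 2C = -11.
Subtracting the second from the third: A - 2C = 17.
Solving: C = -7, A = 3, then B = 6.
Hence x_{13} = 3·13 + 6 + (-7)·(-1) = 52.

52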